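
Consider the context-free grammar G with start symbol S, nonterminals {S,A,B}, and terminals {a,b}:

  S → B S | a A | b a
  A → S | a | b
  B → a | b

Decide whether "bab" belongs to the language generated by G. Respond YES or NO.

Convert to CNF:
  S -> B S | T0 A | T1 T0
  A -> B S | T0 A | T1 T0 | a | b
  B -> a | b
  T0 -> a
  T1 -> b

Fill CYK table bottom-up:
  cell(0,0) b: {A,B,T1}  orig:{A,B}
  cell(1,1) a: {A,B,T0}  orig:{A,B}
  cell(2,2) b: {A,B,T1}  orig:{A,B}
  cell(0,1) ba: {A,S}
  cell(1,2) ab: {A,S}
  cell(0,2) bab: {A,S}

S ∈ T[0,2] ⇒ YES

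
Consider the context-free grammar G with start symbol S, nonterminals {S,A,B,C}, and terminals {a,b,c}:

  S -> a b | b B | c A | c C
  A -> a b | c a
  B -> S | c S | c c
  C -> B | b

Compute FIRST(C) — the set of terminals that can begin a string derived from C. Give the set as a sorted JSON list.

FIRST sets, iterate to fixpoint:
[1]
  A via A→a b: +{a}
  A via A→c a: +{c}
  B via B→c S: +{c}
  C via C→B: +{c}
  C via C→b: +{b}
  S via S→a b: +{a}
  S via S→b B: +{b}
  S via S→c A: +{c}
  S: {a,b,c}  A: {a,c}  B: {c}  C: {b,c}
[2]
  B via B→S: +{a,b}
  C via C→B: +{a}
  S: {a,b,c}  A: {a,c}  B: {a,b,c}  C: {a,b,c}
[3] (no change)
  S: {a,b,c}  A: {a,c}  B: {a,b,c}  C: {a,b,c}

FIRST(C) = ["a", "b", "c"]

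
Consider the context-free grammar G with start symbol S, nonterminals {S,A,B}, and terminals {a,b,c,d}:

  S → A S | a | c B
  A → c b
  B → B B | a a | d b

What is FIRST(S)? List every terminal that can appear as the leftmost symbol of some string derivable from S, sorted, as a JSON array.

Compute FIRST by fixpoint:
iter 1:
  A via A→c b: +{c}
  B via B→a a: +{a}
  B via B→d b: +{d}
  S via S→A S: +{c}
  S via S→a: +{a}
  FIRST[S]={a,c}  FIRST[A]={c}  FIRST[B]={a,d}
iter 2: — fixpoint
  FIRST[S]={a,c}  FIRST[A]={c}  FIRST[B]={a,d}

FIRST(S) = ["a", "c"]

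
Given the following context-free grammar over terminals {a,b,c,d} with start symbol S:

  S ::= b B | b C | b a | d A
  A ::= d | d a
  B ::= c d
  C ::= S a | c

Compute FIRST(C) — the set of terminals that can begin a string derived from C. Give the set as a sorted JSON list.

FIRST iteration:
iter 1:
  A via A→d: +{d}
  B via B→c d: +{c}
  C via C→c: +{c}
  S via S→b B: +{b}
  S via S→d A: +{d}
  S: {b,d}  A: {d}  B: {c}  C: {c}
iter 2:
  C via C→S a: +{b,d}
  S: {b,d}  A: {d}  B: {c}  C: {b,c,d}
iter 3: (stable)
  S: {b,d}  A: {d}  B: {c}  C: {b,c,d}

FIRST(C) = ["b", "c", "d"]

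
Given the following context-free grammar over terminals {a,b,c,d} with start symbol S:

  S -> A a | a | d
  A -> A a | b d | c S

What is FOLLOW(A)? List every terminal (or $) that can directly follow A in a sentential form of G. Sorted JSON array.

FIRST iteration:
pass 1:
  A via A→b d: +{b}
  A via A→c S: +{c}
  S via S→A a: +{b,c}
  S via S→a: +{a}
  S via S→d: +{d}
  S: {a,b,c,d}  A: {b,c}
pass 2: (no change)
  S: {a,b,c,d}  A: {b,c}

FOLLOW sets:
initialize: $ ∈ FOLLOW(S)
iter 1:
  A→A a: FOLLOW(A) ⊇ FIRST(a) = {a}; new: +{a}
  A→c S: FOLLOW(S) ⊇ FOLLOW(A) ⊇ {a}; new: +{a}
  S: {$,a}  A: {a}
iter 2: done
  S: {$,a}  A: {a}

FOLLOW(A) = ["a"]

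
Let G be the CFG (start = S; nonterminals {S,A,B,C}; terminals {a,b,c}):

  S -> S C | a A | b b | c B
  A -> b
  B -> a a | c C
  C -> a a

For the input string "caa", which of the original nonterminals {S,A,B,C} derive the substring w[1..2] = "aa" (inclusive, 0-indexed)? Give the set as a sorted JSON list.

CNF form of G:
  S -> S C | T0 A | T1 B | T2 T2
  A -> b
  B -> T0 T0 | T1 C
  C -> T0 T0
  T0 -> a
  T1 -> c
  T2 -> b

Fill CYK table bottom-up (cells [i..j] with 1 ≤ i ≤ j ≤ 2 only):
  T[1,1] 'a' = {T0}  orig:{}
  T[2,2] 'a' = {T0}  orig:{}
  T[1,2] 'aa' = {B,C}

Original NTs in T[1,2] deriving "aa": ["B", "C"]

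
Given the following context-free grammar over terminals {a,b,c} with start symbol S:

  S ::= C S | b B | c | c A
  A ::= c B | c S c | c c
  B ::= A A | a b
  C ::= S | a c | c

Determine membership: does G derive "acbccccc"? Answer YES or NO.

Convert to CNF:
  S -> C S | T0 A | T2 B | c
  A -> T0 B | T0 T0 | T0 X3
  B -> A A | T1 T2
  C -> C S | T0 A | T1 T0 | T2 B | c
  T0 -> c
  T1 -> a
  T2 -> b
  X3 -> S T0

CYK table (by increasing span):
  cell(0,0) a: {T1}  orig:{}
  cell(1,1) c: {C,S,T0}  orig:{C,S}
  cell(2,2) b: {T2}  orig:{}
  cell(3,3) c: {C,S,T0}  orig:{C,S}
  cell(4,4) c: {C,S,T0}  orig:{C,S}
  cell(5,5) c: {C,S,T0}  orig:{C,S}
  cell(6,6) c: {C,S,T0}  orig:{C,S}
  cell(7,7) c: {C,S,T0}  orig:{C,S}
  cell(0,1) ac: {C}
  cell(1,2) cb: ∅
  cell(2,3) bc: ∅
  cell(3,4) cc: {A,C,S,X3}  orig:{A,C,S}
  cell(4,5) cc: {A,C,S,X3}  orig:{A,C,S}
  cell(5,6) cc: {A,C,S,X3}  orig:{A,C,S}
  cell(6,7) cc: {A,C,S,X3}  orig:{A,C,S}
  cell(0,2) acb: ∅
  cell(1,3) cbc: ∅
  cell(2,4) bcc: ∅
  cell(3,5) ccc: {A,C,S,X3}  orig:{A,C,S}
  cell(4,6) ccc: {A,C,S,X3}  orig:{A,C,S}
  cell(5,7) ccc: {A,C,S,X3}  orig:{A,C,S}
  cell(0,3) acbc: ∅
  cell(1,4) cbcc: ∅
  cell(2,5) bccc: ∅
  cell(3,6) cccc: {A,B,C,S,X3}  orig:{A,B,C,S}
  cell(4,7) cccc: {A,B,C,S,X3}  orig:{A,B,C,S}
  cell(0,4) acbcc: ∅
  cell(1,5) cbccc: ∅
  cell(2,6) bcccc: {C,S}
  cell(3,7) ccccc: {A,B,C,S,X3}  orig:{A,B,C,S}
  cell(0,5) acbccc: ∅
  cell(1,6) cbcccc: {C,S}
  cell(2,7) bccccc: {C,S,X3}  orig:{C,S}
  cell(0,6) acbcccc: {C,S}
  cell(1,7) cbccccc: {A,C,S,X3}  orig:{A,C,S}
  cell(0,7) acbccccc: {C,S,X3}  orig:{C,S}

S ∈ T[0,7] ⇒ YES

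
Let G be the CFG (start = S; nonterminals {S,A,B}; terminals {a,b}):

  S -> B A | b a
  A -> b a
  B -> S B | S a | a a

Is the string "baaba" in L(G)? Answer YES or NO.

Convert to CNF:
  S -> B A | T0 T1
  A -> T0 T1
  B -> S B | S T1 | T1 T1
  T0 -> b
  T1 -> a

CYK fill:
  cell(0,0) b: {T0}  orig:{}
  cell(1,1) a: {T1}  orig:{}
  cell(2,2) a: {T1}  orig:{}
  cell(3,3) b: {T0}  orig:{}
  cell(4,4) a: {T1}  orig:{}
  cell(0,1) ba: {A,S}
  cell(1,2) aa: {B}
  cell(2,3) ab: ∅
  cell(3,4) ba: {A,S}
  cell(0,2) baa: {B}
  cell(1,3) aab: ∅
  cell(2,4) aba: ∅
  cell(0,3) baab: ∅
  cell(1,4) aaba: {S}
  cell(0,4) baaba: {S}

S ∈ T[0,4] ⇒ YES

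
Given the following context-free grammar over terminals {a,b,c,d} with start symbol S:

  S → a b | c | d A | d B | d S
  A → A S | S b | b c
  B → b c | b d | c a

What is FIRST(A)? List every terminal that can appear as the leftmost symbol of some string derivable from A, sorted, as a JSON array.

FIRST iteration:
[1]
  A via A→b c: +{b}
  B via B→b c: +{b}
  B via B→c a: +{c}
  S via S→a b: +{a}
  S via S→c: +{c}
  S via S→d A: +{d}
  S: {a,c,d}  A: {b}  B: {b,c}
[2]
  A via A→S b: +{a,c,d}
  S: {a,c,d}  A: {a,b,c,d}  B: {b,c}
[3] (stable)
  S: {a,c,d}  A: {a,b,c,d}  B: {b,c}

FIRST(A) = ["a", "b", "c", "d"]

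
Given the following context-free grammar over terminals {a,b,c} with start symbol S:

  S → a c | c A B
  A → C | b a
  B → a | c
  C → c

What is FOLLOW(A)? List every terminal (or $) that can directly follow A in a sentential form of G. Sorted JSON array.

FIRST sets, iterate to fixpoint:
[1]
  A via A→b a: +{b}
  B via B→a: +{a}
  B via B→c: +{c}
  C via C→c: +{c}
  S via S→a c: +{a}
  S via S→c A B: +{c}
  S: {a,c}  A: {b}  B: {a,c}  C: {c}
[2]
  A via A→C: +{c}
  S: {a,c}  A: {b,c}  B: {a,c}  C: {c}
[3] (no change)
  S: {a,c}  A: {b,c}  B: {a,c}  C: {c}

Compute FOLLOW by fixpoint:
seed FOLLOW(S) with $
iter 1:
  S→c A B: FOLLOW(A) ⊇ FIRST(B) = {a,c}; new: +{a,c}
  S→c A B: FOLLOW(B) ⊇ FOLLOW(S) ⊇ {$}; new: +{$}
  FOLLOW[S]={$}  FOLLOW[A]={a,c}  FOLLOW[B]={$}  FOLLOW[C]={}
iter 2:
  A→C: FOLLOW(C) ⊇ FOLLOW(A) ⊇ {a,c}; new: +{a,c}
  FOLLOW[S]={$}  FOLLOW[A]={a,c}  FOLLOW[B]={$}  FOLLOW[C]={a,c}
iter 3: done
  FOLLOW[S]={$}  FOLLOW[A]={a,c}  FOLLOW[B]={$}  FOLLOW[C]={a,c}

FOLLOW(A) = ["a", "c"]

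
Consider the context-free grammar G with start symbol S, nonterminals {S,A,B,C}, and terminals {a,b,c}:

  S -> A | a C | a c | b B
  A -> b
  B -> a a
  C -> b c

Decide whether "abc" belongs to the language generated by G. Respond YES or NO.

CNF form of G:
  S -> T0 C | T0 T2 | T1 B | b
  A -> b
  B -> T0 T0
  C -> T1 T2
  T0 -> a
  T1 -> b
  T2 -> c

CYK table (by increasing span):
  cell(0,0) a: {T0}  orig:{}
  cell(1,1) b: {A,S,T1}  orig:{A,S}
  cell(2,2) c: {T2}  orig:{}
  cell(0,1) ab: ∅
  cell(1,2) bc: {C}
  cell(0,2) abc: {S}

S ∈ T[0,2] ⇒ YES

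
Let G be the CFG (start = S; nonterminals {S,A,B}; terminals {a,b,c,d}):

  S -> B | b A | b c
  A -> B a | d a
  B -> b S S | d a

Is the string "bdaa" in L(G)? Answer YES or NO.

Convert to CNF:
  S -> T1 T0 | T2 A | T2 T3 | T2 X5
  A -> B T0 | T1 T0
  B -> T1 T0 | T2 X4
  T0 -> a
  T1 -> d
  T2 -> b
  T3 -> c
  X4 -> S S
  X5 -> S S

CYK fill:
  cell(0,0) b: {T2}  orig:{}
  cell(1,1) d: {T1}  orig:{}
  cell(2,2) a: {T0}  orig:{}
  cell(3,3) a: {T0}  orig:{}
  cell(0,1) bd: ∅
  cell(1,2) da: {A,B,S}
  cell(2,3) aa: ∅
  cell(0,2) bda: {S}
  cell(1,3) daa: {A}
  cell(0,3) bdaa: {S}

S ∈ T[0,3] ⇒ YES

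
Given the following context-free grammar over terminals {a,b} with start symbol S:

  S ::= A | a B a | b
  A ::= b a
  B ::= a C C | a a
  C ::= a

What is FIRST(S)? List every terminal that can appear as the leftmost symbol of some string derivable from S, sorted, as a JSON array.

FIRST iteration:
[1]
  A via A→b a: +{b}
  B via B→a C C: +{a}
  C via C→a: +{a}
  S via S→A: +{b}
  S via S→a B a: +{a}
  FIRST[S]={a,b}  FIRST[A]={b}  FIRST[B]={a}  FIRST[C]={a}
[2] (no change)
  FIRST[S]={a,b}  FIRST[A]={b}  FIRST[B]={a}  FIRST[C]={a}

FIRST(S) = ["a", "b"]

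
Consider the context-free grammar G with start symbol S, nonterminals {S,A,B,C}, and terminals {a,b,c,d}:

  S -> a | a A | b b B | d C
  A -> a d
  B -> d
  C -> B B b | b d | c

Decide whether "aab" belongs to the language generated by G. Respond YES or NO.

CNF form of G:
  S -> T0 A | T1 C | T2 X4 | a
  A -> T0 T1
  B -> d
  C -> B X3 | T2 T1 | c
  T0 -> a
  T1 -> d
  T2 -> b
  X3 -> B T2
  X4 -> T2 B

CYK fill:
  cell(0,0) a: {S,T0}  orig:{S}
  cell(1,1) a: {S,T0}  orig:{S}
  cell(2,2) b: {T2}  orig:{}
  cell(0,1) aa: ∅
  cell(1,2) ab: ∅
  cell(0,2) aab: ∅

S ∉ T[0,2] ⇒ NO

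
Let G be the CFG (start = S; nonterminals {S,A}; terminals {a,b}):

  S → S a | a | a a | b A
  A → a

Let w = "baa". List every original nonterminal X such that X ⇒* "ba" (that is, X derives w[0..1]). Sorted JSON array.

CNF form of G:
  S -> S T0 | T0 T0 | T1 A | a
  A -> a
  T0 -> a
  T1 -> b

CYK table (by increasing span) (cells [i..j] with 0 ≤ i ≤ j ≤ 1 only):
  cell(0,0) b: {T1}  orig:{}
  cell(1,1) a: {A,S,T0}  orig:{A,S}
  cell(0,1) ba: {S}

Original NTs in T[0,1] deriving "ba": ["S"]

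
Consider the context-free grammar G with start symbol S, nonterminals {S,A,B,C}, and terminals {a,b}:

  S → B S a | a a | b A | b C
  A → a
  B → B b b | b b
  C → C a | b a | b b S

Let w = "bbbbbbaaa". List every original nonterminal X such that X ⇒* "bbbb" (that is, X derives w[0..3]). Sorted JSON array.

Convert to CNF:
  S -> B X4 | T0 A | T0 C | T1 T1
  A -> a
  B -> B X2 | T0 T0
  C -> C T1 | T0 T1 | T0 X3
  T0 -> b
  T1 -> a
  X2 -> T0 T0
  X3 -> T0 S
  X4 -> S T1

Fill CYK table bottom-up — only the sub-triangle for w[0..3]:
  [0..0]={T0}  "b"  orig:{}
  [1..1]={T0}  "b"  orig:{}
  [2..2]={T0}  "b"  orig:{}
  [3..3]={T0}  "b"  orig:{}
  [0..1]={B,X2}  "bb"  orig:{B}
  [1..2]={B,X2}  "bb"  orig:{B}
  [2..3]={B,X2}  "bb"  orig:{B}
  [0..2]=∅  "bbb"
  [1..3]=∅  "bbb"
  [0..3]={B}  "bbbb"

Original NTs in T[0,3] deriving "bbbb": ["B"]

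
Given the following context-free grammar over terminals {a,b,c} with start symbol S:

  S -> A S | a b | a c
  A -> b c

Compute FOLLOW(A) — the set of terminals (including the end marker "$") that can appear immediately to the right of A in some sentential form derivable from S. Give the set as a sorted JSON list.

Compute FIRST by fixpoint:
[1]
  A via A→b c: +{b}
  S via S→A S: +{b}
  S via S→a b: +{a}
  FIRST(S)={a,b}  FIRST(A)={b}
[2] (stable)
  FIRST(S)={a,b}  FIRST(A)={b}

Compute FOLLOW by fixpoint:
initialize: $ ∈ FOLLOW(S)
pass 1:
  S→A S: FOLLOW(A) ⊇ FIRST(S) = {a,b}; new: +{a,b}
  FOLLOW(S)={$}  FOLLOW(A)={a,b}
pass 2: done
  FOLLOW(S)={$}  FOLLOW(A)={a,b}

FOLLOW(A) = ["a", "b"]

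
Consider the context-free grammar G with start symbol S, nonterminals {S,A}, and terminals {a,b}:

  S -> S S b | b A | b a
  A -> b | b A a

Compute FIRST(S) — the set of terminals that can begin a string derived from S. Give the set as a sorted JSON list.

FIRST iteration:
[1]
  A via A→b: +{b}
  S via S→b A: +{b}
  FIRST(S)={b}  FIRST(A)={b}
[2] — fixpoint
  FIRST(S)={b}  FIRST(A)={b}

FIRST(S) = ["b"]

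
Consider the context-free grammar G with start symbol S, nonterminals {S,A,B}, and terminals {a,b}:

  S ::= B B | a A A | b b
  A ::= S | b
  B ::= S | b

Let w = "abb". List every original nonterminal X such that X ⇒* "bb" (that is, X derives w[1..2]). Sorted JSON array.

CNF form of G:
  S -> B B | T0 X4 | T1 T1
  A -> B B | T0 X2 | T1 T1 | b
  B -> B B | T0 X3 | T1 T1 | b
  T0 -> a
  T1 -> b
  X2 -> A A
  X3 -> A A
  X4 -> A A

CYK table (by increasing span), restricted to cells inside w[1..2]:
  T[1,1] 'b' = {A,B,T1}  orig:{A,B}
  T[2,2] 'b' = {A,B,T1}  orig:{A,B}
  T[1,2] 'bb' = {A,B,S,X2,X3,X4}  orig:{A,B,S}

Original NTs in T[1,2] deriving "bb": ["A", "B", "S"]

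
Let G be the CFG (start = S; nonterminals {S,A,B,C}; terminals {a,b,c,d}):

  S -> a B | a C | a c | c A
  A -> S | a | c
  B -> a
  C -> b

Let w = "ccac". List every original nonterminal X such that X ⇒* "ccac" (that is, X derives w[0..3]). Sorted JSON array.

Convert to CNF:
  S -> T0 B | T0 C | T0 T1 | T1 A
  A -> T0 B | T0 C | T0 T1 | T1 A | a | c
  B -> a
  C -> b
  T0 -> a
  T1 -> c

CYK fill (cells [i..j] with 0 ≤ i ≤ j ≤ 3 only):
  cell(0,0) c: {A,T1}  orig:{A}
  cell(1,1) c: {A,T1}  orig:{A}
  cell(2,2) a: {A,B,T0}  orig:{A,B}
  cell(3,3) c: {A,T1}  orig:{A}
  cell(0,1) cc: {A,S}
  cell(1,2) ca: {A,S}
  cell(2,3) ac: {A,S}
  cell(0,2) cca: {A,S}
  cell(1,3) cac: {A,S}
  cell(0,3) ccac: {A,S}

Original NTs in T[0,3] deriving "ccac": ["A", "S"]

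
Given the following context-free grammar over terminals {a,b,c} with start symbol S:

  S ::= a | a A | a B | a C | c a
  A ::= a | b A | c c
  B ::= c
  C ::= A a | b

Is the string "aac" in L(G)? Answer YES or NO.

CNF form of G:
  S -> T1 T2 | T2 A | T2 B | T2 C | a
  A -> T0 A | T1 T1 | a
  B -> c
  C -> A T2 | b
  T0 -> b
  T1 -> c
  T2 -> a

CYK table (by increasing span):
  [0..0]={A,S,T2}  "a"  orig:{A,S}
  [1..1]={A,S,T2}  "a"  orig:{A,S}
  [2..2]={B,T1}  "c"  orig:{B}
  [0..1]={C,S}  "aa"
  [1..2]={S}  "ac"
  [0..2]=∅  "aac"

S ∉ T[0,2] ⇒ NO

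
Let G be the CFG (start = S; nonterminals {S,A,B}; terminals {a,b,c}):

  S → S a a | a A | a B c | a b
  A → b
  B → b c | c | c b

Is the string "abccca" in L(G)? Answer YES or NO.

CNF form of G:
  S -> S X3 | T2 A | T2 T0 | T2 X4
  A -> b
  B -> T0 T1 | T1 T0 | c
  T0 -> b
  T1 -> c
  T2 -> a
  X3 -> T2 T2
  X4 -> B T1

CYK table (by increasing span):
  T[0,0] 'a' = {T2}  orig:{}
  T[1,1] 'b' = {A,T0}  orig:{A}
  T[2,2] 'c' = {B,T1}  orig:{B}
  T[3,3] 'c' = {B,T1}  orig:{B}
  T[4,4] 'c' = {B,T1}  orig:{B}
  T[5,5] 'a' = {T2}  orig:{}
  T[0,1] 'ab' = {S}
  T[1,2] 'bc' = {B}
  T[2,3] 'cc' = {X4}  orig:{}
  T[3,4] 'cc' = {X4}  orig:{}
  T[4,5] 'ca' = ∅
  T[0,2] 'abc' = ∅
  T[1,3] 'bcc' = {X4}  orig:{}
  T[2,4] 'ccc' = ∅
  T[3,5] 'cca' = ∅
  T[0,3] 'abcc' = {S}
  T[1,4] 'bccc' = ∅
  T[2,5] 'ccca' = ∅
  T[0,4] 'abccc' = ∅
  T[1,5] 'bccca' = ∅
  T[0,5] 'abccca' = ∅

S ∉ T[0,5] ⇒ NO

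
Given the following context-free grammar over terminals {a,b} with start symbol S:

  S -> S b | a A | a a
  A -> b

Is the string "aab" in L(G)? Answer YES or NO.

CNF form of G:
  S -> S T0 | T1 A | T1 T1
  A -> b
  T0 -> b
  T1 -> a

CYK fill:
  T[0,0] 'a' = {T1}  orig:{}
  T[1,1] 'a' = {T1}  orig:{}
  T[2,2] 'b' = {A,T0}  orig:{A}
  T[0,1] 'aa' = {S}
  T[1,2] 'ab' = {S}
  T[0,2] 'aab' = {S}

S ∈ T[0,2] ⇒ YES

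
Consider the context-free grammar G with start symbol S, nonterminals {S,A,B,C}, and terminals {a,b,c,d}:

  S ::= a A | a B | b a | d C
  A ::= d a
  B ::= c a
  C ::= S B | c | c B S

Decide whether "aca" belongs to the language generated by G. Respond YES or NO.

Convert to CNF:
  S -> T0 C | T1 A | T1 B | T3 T1
  A -> T0 T1
  B -> T2 T1
  C -> S B | T2 X4 | c
  T0 -> d
  T1 -> a
  T2 -> c
  T3 -> b
  X4 -> B S

Fill CYK table bottom-up:
  cell(0,0) a: {T1}  orig:{}
  cell(1,1) c: {C,T2}  orig:{C}
  cell(2,2) a: {T1}  orig:{}
  cell(0,1) ac: ∅
  cell(1,2) ca: {B}
  cell(0,2) aca: {S}

S ∈ T[0,2] ⇒ YES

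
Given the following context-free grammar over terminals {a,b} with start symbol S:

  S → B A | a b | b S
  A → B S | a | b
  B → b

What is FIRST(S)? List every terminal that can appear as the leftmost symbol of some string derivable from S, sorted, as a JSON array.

FIRST iteration:
iter 1:
  A via A→a: +{a}
  A via A→b: +{b}
  B via B→b: +{b}
  S via S→B A: +{b}
  S via S→a b: +{a}
  FIRST[S]={a,b}  FIRST[A]={a,b}  FIRST[B]={b}
iter 2: (no change)
  FIRST[S]={a,b}  FIRST[A]={a,b}  FIRST[B]={b}

FIRST(S) = ["a", "b"]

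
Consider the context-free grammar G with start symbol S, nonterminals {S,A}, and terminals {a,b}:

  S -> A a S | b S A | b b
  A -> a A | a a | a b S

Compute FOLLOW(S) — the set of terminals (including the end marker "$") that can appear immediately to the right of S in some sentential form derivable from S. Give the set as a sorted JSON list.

Compute FIRST by fixpoint:
pass 1:
  A via A→a A: +{a}
  S via S→A a S: +{a}
  S via S→b S A: +{b}
  FIRST[S]={a,b}  FIRST[A]={a}
pass 2: (no change)
  FIRST[S]={a,b}  FIRST[A]={a}

Compute FOLLOW by fixpoint:
FOLLOW(S) := {$}
[1]
  S→A a S: FOLLOW(A) ⊇ FIRST(a) = {a}; new: +{a}
  S→b S A: FOLLOW(S) ⊇ FIRST(A) = {a}; new: +{a}
  S→b S A: FOLLOW(A) ⊇ FOLLOW(S) ⊇ {$,a}; new: +{$}
  FOLLOW[S]={$,a}  FOLLOW[A]={$,a}
[2] (stable)
  FOLLOW[S]={$,a}  FOLLOW[A]={$,a}

FOLLOW(S) = ["$", "a"]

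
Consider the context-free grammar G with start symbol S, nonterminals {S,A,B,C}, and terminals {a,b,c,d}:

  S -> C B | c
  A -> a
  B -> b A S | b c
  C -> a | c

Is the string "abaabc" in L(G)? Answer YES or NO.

Convert to CNF:
  S -> C B | c
  A -> a
  B -> T0 T1 | T0 X2
  C -> a | c
  T0 -> b
  T1 -> c
  X2 -> A S

CYK fill:
  cell(0,0) a: {A,C}
  cell(1,1) b: {T0}  orig:{}
  cell(2,2) a: {A,C}
  cell(3,3) a: {A,C}
  cell(4,4) b: {T0}  orig:{}
  cell(5,5) c: {C,S,T1}  orig:{C,S}
  cell(0,1) ab: ∅
  cell(1,2) ba: ∅
  cell(2,3) aa: ∅
  cell(3,4) ab: ∅
  cell(4,5) bc: {B}
  cell(0,2) aba: ∅
  cell(1,3) baa: ∅
  cell(2,4) aab: ∅
  cell(3,5) abc: {S}
  cell(0,3) abaa: ∅
  cell(1,4) baab: ∅
  cell(2,5) aabc: {X2}  orig:{}
  cell(0,4) abaab: ∅
  cell(1,5) baabc: {B}
  cell(0,5) abaabc: {S}

S ∈ T[0,5] ⇒ YES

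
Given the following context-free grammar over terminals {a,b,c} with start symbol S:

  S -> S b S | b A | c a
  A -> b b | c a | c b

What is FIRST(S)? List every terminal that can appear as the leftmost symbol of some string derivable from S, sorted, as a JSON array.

Compute FIRST by fixpoint:
pass 1:
  A via A→b b: +{b}
  A via A→c a: +{c}
  S via S→b A: +{b}
  S via S→c a: +{c}
  S: {b,c}  A: {b,c}
pass 2: — fixpoint
  S: {b,c}  A: {b,c}

FIRST(S) = ["b", "c"]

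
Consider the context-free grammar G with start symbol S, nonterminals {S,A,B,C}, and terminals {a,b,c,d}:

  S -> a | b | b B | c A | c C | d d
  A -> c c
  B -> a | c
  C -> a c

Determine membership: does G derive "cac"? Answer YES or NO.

Convert to CNF:
  S -> T0 A | T0 C | T2 B | T3 T3 | a | b
  A -> T0 T0
  B -> a | c
  C -> T1 T0
  T0 -> c
  T1 -> a
  T2 -> b
  T3 -> d

CYK fill:
  cell(0,0) c: {B,T0}  orig:{B}
  cell(1,1) a: {B,S,T1}  orig:{B,S}
  cell(2,2) c: {B,T0}  orig:{B}
  cell(0,1) ca: ∅
  cell(1,2) ac: {C}
  cell(0,2) cac: {S}

S ∈ T[0,2] ⇒ YES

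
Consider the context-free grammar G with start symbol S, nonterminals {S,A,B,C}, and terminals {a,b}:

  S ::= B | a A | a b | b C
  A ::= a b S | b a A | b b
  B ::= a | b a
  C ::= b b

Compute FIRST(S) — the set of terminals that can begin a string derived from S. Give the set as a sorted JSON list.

Compute FIRST by fixpoint:
iter 1:
  A via A→a b S: +{a}
  A via A→b a A: +{b}
  B via B→a: +{a}
  B via B→b a: +{b}
  C via C→b b: +{b}
  S via S→B: +{a,b}
  FIRST[S]={a,b}  FIRST[A]={a,b}  FIRST[B]={a,b}  FIRST[C]={b}
iter 2: done
  FIRST[S]={a,b}  FIRST[A]={a,b}  FIRST[B]={a,b}  FIRST[C]={b}

FIRST(S) = ["a", "b"]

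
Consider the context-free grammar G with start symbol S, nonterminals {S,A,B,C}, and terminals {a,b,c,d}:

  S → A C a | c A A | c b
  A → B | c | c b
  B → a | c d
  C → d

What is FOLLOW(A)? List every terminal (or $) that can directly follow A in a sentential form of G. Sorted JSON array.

FIRST iteration:
iter 1:
  A via A→c: +{c}
  B via B→a: +{a}
  B via B→c d: +{c}
  C via C→d: +{d}
  S via S→A C a: +{c}
  S: {c}  A: {c}  B: {a,c}  C: {d}
iter 2:
  A via A→B: +{a}
  S via S→A C a: +{a}
  S: {a,c}  A: {a,c}  B: {a,c}  C: {d}
iter 3: (no change)
  S: {a,c}  A: {a,c}  B: {a,c}  C: {d}

FOLLOW iteration:
initialize: $ ∈ FOLLOW(S)
iter 1:
  S→A C a: FOLLOW(A) ⊇ FIRST(C) = {d}; new: +{d}
  S→A C a: FOLLOW(C) ⊇ FIRST(a) = {a}; new: +{a}
  S→c A A: FOLLOW(A) ⊇ FIRST(A) = {a,c}; new: +{a,c}
  S→c A A: FOLLOW(A) ⊇ FOLLOW(S) ⊇ {$}; new: +{$}
  FOLLOW[S]={$}  FOLLOW[A]={$,a,c,d}  FOLLOW[B]={}  FOLLOW[C]={a}
iter 2:
  A→B: FOLLOW(B) ⊇ FOLLOW(A) ⊇ {$,a,c,d}; new: +{$,a,c,d}
  FOLLOW[S]={$}  FOLLOW[A]={$,a,c,d}  FOLLOW[B]={$,a,c,d}  FOLLOW[C]={a}
iter 3: (no change)
  FOLLOW[S]={$}  FOLLOW[A]={$,a,c,d}  FOLLOW[B]={$,a,c,d}  FOLLOW[C]={a}

FOLLOW(A) = ["$", "a", "c", "d"]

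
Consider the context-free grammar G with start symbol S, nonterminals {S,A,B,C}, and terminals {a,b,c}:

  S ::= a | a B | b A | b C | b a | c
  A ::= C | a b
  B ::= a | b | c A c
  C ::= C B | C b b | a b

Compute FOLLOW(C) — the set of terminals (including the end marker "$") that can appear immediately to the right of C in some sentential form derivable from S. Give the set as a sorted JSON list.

Compute FIRST by fixpoint:
pass 1:
  A via A→a b: +{a}
  B via B→a: +{a}
  B via B→b: +{b}
  B via B→c A c: +{c}
  C via C→a b: +{a}
  S via S→a: +{a}
  S via S→b A: +{b}
  S via S→c: +{c}
  FIRST[S]={a,b,c}  FIRST[A]={a}  FIRST[B]={a,b,c}  FIRST[C]={a}
pass 2: (no change)
  FIRST[S]={a,b,c}  FIRST[A]={a}  FIRST[B]={a,b,c}  FIRST[C]={a}

Compute FOLLOW by fixpoint:
initialize: $ ∈ FOLLOW(S)
round 1:
  B→c A c: FOLLOW(A) ⊇ FIRST(c) = {c}; new: +{c}
  C→C B: FOLLOW(C) ⊇ FIRST(B) = {a,b,c}; new: +{a,b,c}
  C→C B: FOLLOW(B) ⊇ FOLLOW(C) ⊇ {a,b,c}; new: +{a,b,c}
  S→a B: FOLLOW(B) ⊇ FOLLOW(S) ⊇ {$}; new: +{$}
  S→b A: FOLLOW(A) ⊇ FOLLOW(S) ⊇ {$}; new: +{$}
  S→b C: FOLLOW(C) ⊇ FOLLOW(S) ⊇ {$}; new: +{$}
  S: {$}  A: {$,c}  B: {$,a,b,c}  C: {$,a,b,c}
round 2: (no change)
  S: {$}  A: {$,c}  B: {$,a,b,c}  C: {$,a,b,c}

FOLLOW(C) = ["$", "a", "b", "c"]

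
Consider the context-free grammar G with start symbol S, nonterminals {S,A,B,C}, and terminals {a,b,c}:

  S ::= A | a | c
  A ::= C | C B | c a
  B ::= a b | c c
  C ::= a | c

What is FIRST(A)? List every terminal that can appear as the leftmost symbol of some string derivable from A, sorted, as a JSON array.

Compute FIRST by fixpoint:
pass 1:
  A via A→c a: +{c}
  B via B→a b: +{a}
  B via B→c c: +{c}
  C via C→a: +{a}
  C via C→c: +{c}
  S via S→A: +{c}
  S via S→a: +{a}
  FIRST[S]={a,c}  FIRST[A]={c}  FIRST[B]={a,c}  FIRST[C]={a,c}
pass 2:
  A via A→C: +{a}
  FIRST[S]={a,c}  FIRST[A]={a,c}  FIRST[B]={a,c}  FIRST[C]={a,c}
pass 3: (no change)
  FIRST[S]={a,c}  FIRST[A]={a,c}  FIRST[B]={a,c}  FIRST[C]={a,c}

FIRST(A) = ["a", "c"]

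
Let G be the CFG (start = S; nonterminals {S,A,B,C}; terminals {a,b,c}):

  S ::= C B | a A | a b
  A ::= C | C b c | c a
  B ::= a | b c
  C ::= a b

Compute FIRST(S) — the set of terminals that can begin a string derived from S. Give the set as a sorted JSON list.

FIRST sets, iterate to fixpoint:
[1]
  A via A→c a: +{c}
  B via B→a: +{a}
  B via B→b c: +{b}
  C via C→a b: +{a}
  S via S→C B: +{a}
  FIRST(S)={a}  FIRST(A)={c}  FIRST(B)={a,b}  FIRST(C)={a}
[2]
  A via A→C: +{a}
  FIRST(S)={a}  FIRST(A)={a,c}  FIRST(B)={a,b}  FIRST(C)={a}
[3] (no change)
  FIRST(S)={a}  FIRST(A)={a,c}  FIRST(B)={a,b}  FIRST(C)={a}

FIRST(S) = ["a"]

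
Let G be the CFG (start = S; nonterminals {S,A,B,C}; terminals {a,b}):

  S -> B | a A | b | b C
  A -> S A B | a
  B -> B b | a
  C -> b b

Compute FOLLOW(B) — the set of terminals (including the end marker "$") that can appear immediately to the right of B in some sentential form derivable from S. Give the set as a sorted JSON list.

Compute FIRST by fixpoint:
pass 1:
  A via A→a: +{a}
  B via B→a: +{a}
  C via C→b b: +{b}
  S via S→B: +{a}
  S via S→b: +{b}
  FIRST(S)={a,b}  FIRST(A)={a}  FIRST(B)={a}  FIRST(C)={b}
pass 2:
  A via A→S A B: +{b}
  FIRST(S)={a,b}  FIRST(A)={a,b}  FIRST(B)={a}  FIRST(C)={b}
pass 3: — fixpoint
  FIRST(S)={a,b}  FIRST(A)={a,b}  FIRST(B)={a}  FIRST(C)={b}

FOLLOW iteration:
FOLLOW(S) := {$}
iter 1:
  A→S A B: FOLLOW(S) ⊇ FIRST(A) = {a,b}; new: +{a,b}
  A→S A B: FOLLOW(A) ⊇ FIRST(B) = {a}; new: +{a}
  A→S A B: FOLLOW(B) ⊇ FOLLOW(A) ⊇ {a}; new: +{a}
  B→B b: FOLLOW(B) ⊇ FIRST(b) = {b}; new: +{b}
  S→B: FOLLOW(B) ⊇ FOLLOW(S) ⊇ {$,a,b}; new: +{$}
  S→a A: FOLLOW(A) ⊇ FOLLOW(S) ⊇ {$,a,b}; new: +{$,b}
  S→b C: FOLLOW(C) ⊇ FOLLOW(S) ⊇ {$,a,b}; new: +{$,a,b}
  S: {$,a,b}  A: {$,a,b}  B: {$,a,b}  C: {$,a,b}
iter 2: (stable)
  S: {$,a,b}  A: {$,a,b}  B: {$,a,b}  C: {$,a,b}

FOLLOW(B) = ["$", "a", "b"]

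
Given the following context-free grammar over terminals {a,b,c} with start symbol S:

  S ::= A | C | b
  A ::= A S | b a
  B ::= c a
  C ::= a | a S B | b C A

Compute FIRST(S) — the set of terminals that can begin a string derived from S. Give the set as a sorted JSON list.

FIRST sets, iterate to fixpoint:
pass 1:
  A via A→b a: +{b}
  B via B→c a: +{c}
  C via C→a: +{a}
  C via C→b C A: +{b}
  S via S→A: +{b}
  S via S→C: +{a}
  FIRST[S]={a,b}  FIRST[A]={b}  FIRST[B]={c}  FIRST[C]={a,b}
pass 2: — fixpoint
  FIRST[S]={a,b}  FIRST[A]={b}  FIRST[B]={c}  FIRST[C]={a,b}

FIRST(S) = ["a", "b"]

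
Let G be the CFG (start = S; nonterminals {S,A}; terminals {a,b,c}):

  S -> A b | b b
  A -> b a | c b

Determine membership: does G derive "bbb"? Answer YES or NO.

CNF form of G:
  S -> A T0 | T0 T0
  A -> T0 T1 | T2 T0
  T0 -> b
  T1 -> a
  T2 -> c

Fill CYK table bottom-up:
  [0..0]={T0}  "b"  orig:{}
  [1..1]={T0}  "b"  orig:{}
  [2..2]={T0}  "b"  orig:{}
  [0..1]={S}  "bb"
  [1..2]={S}  "bb"
  [0..2]=∅  "bbb"

S ∉ T[0,2] ⇒ NO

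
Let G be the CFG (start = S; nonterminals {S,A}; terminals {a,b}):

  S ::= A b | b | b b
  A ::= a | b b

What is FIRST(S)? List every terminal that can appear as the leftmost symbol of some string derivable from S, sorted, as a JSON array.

Compute FIRST by fixpoint:
iter 1:
  A via A→a: +{a}
  A via A→b b: +{b}
  S via S→A b: +{a,b}
  S: {a,b}  A: {a,b}
iter 2: — fixpoint
  S: {a,b}  A: {a,b}

FIRST(S) = ["a", "b"]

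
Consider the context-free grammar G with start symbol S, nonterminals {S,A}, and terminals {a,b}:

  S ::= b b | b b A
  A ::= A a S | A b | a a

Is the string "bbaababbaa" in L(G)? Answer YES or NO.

CNF form of G:
  S -> T1 T1 | T1 X3
  A -> A T1 | A X2 | T0 T0
  T0 -> a
  T1 -> b
  X2 -> T0 S
  X3 -> T1 A

CYK fill:
  T[0,0] 'b' = {T1}  orig:{}
  T[1,1] 'b' = {T1}  orig:{}
  T[2,2] 'a' = {T0}  orig:{}
  T[3,3] 'a' = {T0}  orig:{}
  T[4,4] 'b' = {T1}  orig:{}
  T[5,5] 'a' = {T0}  orig:{}
  T[6,6] 'b' = {T1}  orig:{}
  T[7,7] 'b' = {T1}  orig:{}
  T[8,8] 'a' = {T0}  orig:{}
  T[9,9] 'a' = {T0}  orig:{}
  T[0,1] 'bb' = {S}
  T[1,2] 'ba' = ∅
  T[2,3] 'aa' = {A}
  T[3,4] 'ab' = ∅
  T[4,5] 'ba' = ∅
  T[5,6] 'ab' = ∅
  T[6,7] 'bb' = {S}
  T[7,8] 'ba' = ∅
  T[8,9] 'aa' = {A}
  T[0,2] 'bba' = ∅
  T[1,3] 'baa' = {X3}  orig:{}
  T[2,4] 'aab' = {A}
  T[3,5] 'aba' = ∅
  T[4,6] 'bab' = ∅
  T[5,7] 'abb' = {X2}  orig:{}
  T[6,8] 'bba' = ∅
  T[7,9] 'baa' = {X3}  orig:{}
  T[0,3] 'bbaa' = {S}
  T[1,4] 'baab' = {X3}  orig:{}
  T[2,5] 'aaba' = ∅
  T[3,6] 'abab' = ∅
  T[4,7] 'babb' = ∅
  T[5,8] 'abba' = ∅
  T[6,9] 'bbaa' = {S}
  T[0,4] 'bbaab' = {S}
  T[1,5] 'baaba' = ∅
  T[2,6] 'aabab' = ∅
  T[3,7] 'ababb' = ∅
  T[4,8] 'babba' = ∅
  T[5,9] 'abbaa' = {X2}  orig:{}
  T[0,5] 'bbaaba' = ∅
  T[1,6] 'baabab' = ∅
  T[2,7] 'aababb' = {A}
  T[3,8] 'ababba' = ∅
  T[4,9] 'babbaa' = ∅
  T[0,6] 'bbaabab' = ∅
  T[1,7] 'baababb' = {X3}  orig:{}
  T[2,8] 'aababba' = ∅
  T[3,9] 'ababbaa' = ∅
  T[0,7] 'bbaababb' = {S}
  T[1,8] 'baababba' = ∅
  T[2,9] 'aababbaa' = {A}
  T[0,8] 'bbaababba' = ∅
  T[1,9] 'baababbaa' = {X3}  orig:{}
  T[0,9] 'bbaababbaa' = {S}

S ∈ T[0,9] ⇒ YES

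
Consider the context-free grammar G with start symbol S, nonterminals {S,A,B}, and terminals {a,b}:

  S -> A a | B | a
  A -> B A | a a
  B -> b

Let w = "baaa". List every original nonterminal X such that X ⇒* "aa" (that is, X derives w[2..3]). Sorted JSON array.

Convert to CNF:
  S -> A T0 | a | b
  A -> B A | T0 T0
  B -> b
  T0 -> a

Fill CYK table bottom-up — only the sub-triangle for w[2..3]:
  T[2,2] 'a' = {S,T0}  orig:{S}
  T[3,3] 'a' = {S,T0}  orig:{S}
  T[2,3] 'aa' = {A}

Original NTs in T[2,3] deriving "aa": ["A"]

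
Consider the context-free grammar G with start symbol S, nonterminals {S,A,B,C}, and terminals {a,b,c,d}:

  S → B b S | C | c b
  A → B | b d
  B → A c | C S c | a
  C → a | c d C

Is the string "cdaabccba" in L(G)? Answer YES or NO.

CNF form of G:
  S -> B X6 | T0 T1 | T0 X7 | a
  A -> A T0 | C X3 | T1 T2 | a
  B -> A T0 | C X4 | a
  C -> T0 X5 | a
  T0 -> c
  T1 -> b
  T2 -> d
  X3 -> S T0
  X4 -> S T0
  X5 -> T2 C
  X6 -> T1 S
  X7 -> T2 C

CYK table (by increasing span):
  T[0,0] 'c' = {T0}  orig:{}
  T[1,1] 'd' = {T2}  orig:{}
  T[2,2] 'a' = {A,B,C,S}
  T[3,3] 'a' = {A,B,C,S}
  T[4,4] 'b' = {T1}  orig:{}
  T[5,5] 'c' = {T0}  orig:{}
  T[6,6] 'c' = {T0}  orig:{}
  T[7,7] 'b' = {T1}  orig:{}
  T[8,8] 'a' = {A,B,C,S}
  T[0,1] 'cd' = ∅
  T[1,2] 'da' = {X5,X7}  orig:{}
  T[2,3] 'aa' = ∅
  T[3,4] 'ab' = ∅
  T[4,5] 'bc' = ∅
  T[5,6] 'cc' = ∅
  T[6,7] 'cb' = {S}
  T[7,8] 'ba' = {X6}  orig:{}
  T[0,2] 'cda' = {C,S}
  T[1,3] 'daa' = ∅
  T[2,4] 'aab' = ∅
  T[3,5] 'abc' = ∅
  T[4,6] 'bcc' = ∅
  T[5,7] 'ccb' = ∅
  T[6,8] 'cba' = ∅
  T[0,3] 'cdaa' = ∅
  T[1,4] 'daab' = ∅
  T[2,5] 'aabc' = ∅
  T[3,6] 'abcc' = ∅
  T[4,7] 'bccb' = ∅
  T[5,8] 'ccba' = ∅
  T[0,4] 'cdaab' = ∅
  T[1,5] 'daabc' = ∅
  T[2,6] 'aabcc' = ∅
  T[3,7] 'abccb' = ∅
  T[4,8] 'bccba' = ∅
  T[0,5] 'cdaabc' = ∅
  T[1,6] 'daabcc' = ∅
  T[2,7] 'aabccb' = ∅
  T[3,8] 'abccba' = ∅
  T[0,6] 'cdaabcc' = ∅
  T[1,7] 'daabccb' = ∅
  T[2,8] 'aabccba' = ∅
  T[0,7] 'cdaabccb' = ∅
  T[1,8] 'daabccba' = ∅
  T[0,8] 'cdaabccba' = ∅

S ∉ T[0,8] ⇒ NO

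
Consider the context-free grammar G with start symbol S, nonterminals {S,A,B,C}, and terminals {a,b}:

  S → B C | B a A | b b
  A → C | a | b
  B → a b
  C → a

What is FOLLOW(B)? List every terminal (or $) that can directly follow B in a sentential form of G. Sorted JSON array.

FIRST sets, iterate to fixpoint:
round 1:
  A via A→a: +{a}
  A via A→b: +{b}
  B via B→a b: +{a}
  C via C→a: +{a}
  S via S→B C: +{a}
  S via S→b b: +{b}
  S: {a,b}  A: {a,b}  B: {a}  C: {a}
round 2: — fixpoint
  S: {a,b}  A: {a,b}  B: {a}  C: {a}

FOLLOW sets:
seed FOLLOW(S) with $
[1]
  S→B C: FOLLOW(B) ⊇ FIRST(C) = {a}; new: +{a}
  S→B C: FOLLOW(C) ⊇ FOLLOW(S) ⊇ {$}; new: +{$}
  S→B a A: FOLLOW(A) ⊇ FOLLOW(S) ⊇ {$}; new: +{$}
  FOLLOW(S)={$}  FOLLOW(A)={$}  FOLLOW(B)={a}  FOLLOW(C)={$}
[2] — fixpoint
  FOLLOW(S)={$}  FOLLOW(A)={$}  FOLLOW(B)={a}  FOLLOW(C)={$}

FOLLOW(B) = ["a"]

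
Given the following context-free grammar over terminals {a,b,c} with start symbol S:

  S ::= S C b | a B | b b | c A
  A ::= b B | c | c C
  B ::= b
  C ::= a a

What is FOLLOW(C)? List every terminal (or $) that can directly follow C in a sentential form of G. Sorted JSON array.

FIRST iteration:
iter 1:
  A via A→b B: +{b}
  A via A→c: +{c}
  B via B→b: +{b}
  C via C→a a: +{a}
  S via S→a B: +{a}
  S via S→b b: +{b}
  S via S→c A: +{c}
  FIRST[S]={a,b,c}  FIRST[A]={b,c}  FIRST[B]={b}  FIRST[C]={a}
iter 2: (no change)
  FIRST[S]={a,b,c}  FIRST[A]={b,c}  FIRST[B]={b}  FIRST[C]={a}

Compute FOLLOW by fixpoint:
FOLLOW(S) := {$}
[1]
  S→S C b: FOLLOW(S) ⊇ FIRST(C) = {a}; new: +{a}
  S→S C b: FOLLOW(C) ⊇ FIRST(b) = {b}; new: +{b}
  S→a B: FOLLOW(B) ⊇ FOLLOW(S) ⊇ {$,a}; new: +{$,a}
  S→c A: FOLLOW(A) ⊇ FOLLOW(S) ⊇ {$,a}; new: +{$,a}
  FOLLOW[S]={$,a}  FOLLOW[A]={$,a}  FOLLOW[B]={$,a}  FOLLOW[C]={b}
[2]
  A→c C: FOLLOW(C) ⊇ FOLLOW(A) ⊇ {$,a}; new: +{$,a}
  FOLLOW[S]={$,a}  FOLLOW[A]={$,a}  FOLLOW[B]={$,a}  FOLLOW[C]={$,a,b}
[3] — fixpoint
  FOLLOW[S]={$,a}  FOLLOW[A]={$,a}  FOLLOW[B]={$,a}  FOLLOW[C]={$,a,b}

FOLLOW(C) = ["$", "a", "b"]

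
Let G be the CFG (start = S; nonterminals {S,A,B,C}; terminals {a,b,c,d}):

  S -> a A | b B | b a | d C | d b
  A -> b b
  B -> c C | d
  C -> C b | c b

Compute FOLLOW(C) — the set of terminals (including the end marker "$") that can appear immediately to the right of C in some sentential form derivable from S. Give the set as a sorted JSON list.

FIRST iteration:
round 1:
  A via A→b b: +{b}
  B via B→c C: +{c}
  B via B→d: +{d}
  C via C→c b: +{c}
  S via S→a A: +{a}
  S via S→b B: +{b}
  S via S→d C: +{d}
  S: {a,b,d}  A: {b}  B: {c,d}  C: {c}
round 2: (stable)
  S: {a,b,d}  A: {b}  B: {c,d}  C: {c}

Compute FOLLOW by fixpoint:
seed FOLLOW(S) with $
[1]
  C→C b: FOLLOW(C) ⊇ FIRST(b) = {b}; new: +{b}
  S→a A: FOLLOW(A) ⊇ FOLLOW(S) ⊇ {$}; new: +{$}
  S→b B: FOLLOW(B) ⊇ FOLLOW(S) ⊇ {$}; new: +{$}
  S→d C: FOLLOW(C) ⊇ FOLLOW(S) ⊇ {$}; new: +{$}
  S: {$}  A: {$}  B: {$}  C: {$,b}
[2] — fixpoint
  S: {$}  A: {$}  B: {$}  C: {$,b}

FOLLOW(C) = ["$", "b"]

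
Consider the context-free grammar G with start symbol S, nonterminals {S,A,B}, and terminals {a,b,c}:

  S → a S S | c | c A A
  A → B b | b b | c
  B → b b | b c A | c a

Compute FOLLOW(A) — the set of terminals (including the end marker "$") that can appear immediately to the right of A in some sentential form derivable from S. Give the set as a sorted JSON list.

FIRST sets, iterate to fixpoint:
round 1:
  A via A→b b: +{b}
  A via A→c: +{c}
  B via B→b b: +{b}
  B via B→c a: +{c}
  S via S→a S S: +{a}
  S via S→c: +{c}
  FIRST(S)={a,c}  FIRST(A)={b,c}  FIRST(B)={b,c}
round 2: (no change)
  FIRST(S)={a,c}  FIRST(A)={b,c}  FIRST(B)={b,c}

FOLLOW sets:
FOLLOW(S) := {$}
[1]
  A→B b: FOLLOW(B) ⊇ FIRST(b) = {b}; new: +{b}
  B→b c A: FOLLOW(A) ⊇ FOLLOW(B) ⊇ {b}; new: +{b}
  S→a S S: FOLLOW(S) ⊇ FIRST(S) = {a,c}; new: +{a,c}
  S→c A A: FOLLOW(A) ⊇ FIRST(A) = {b,c}; new: +{c}
  S→c A A: FOLLOW(A) ⊇ FOLLOW(S) ⊇ {$,a,c}; new: +{$,a}
  S: {$,a,c}  A: {$,a,b,c}  B: {b}
[2] (no change)
  S: {$,a,c}  A: {$,a,b,c}  B: {b}

FOLLOW(A) = ["$", "a", "b", "c"]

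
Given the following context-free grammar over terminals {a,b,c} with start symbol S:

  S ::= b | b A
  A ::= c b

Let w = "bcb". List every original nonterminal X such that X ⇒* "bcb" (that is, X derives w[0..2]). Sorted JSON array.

CNF form of G:
  S -> T1 A | b
  A -> T0 T1
  T0 -> c
  T1 -> b

CYK table (by increasing span), restricted to cells inside w[0..2]:
  cell(0,0) b: {S,T1}  orig:{S}
  cell(1,1) c: {T0}  orig:{}
  cell(2,2) b: {S,T1}  orig:{S}
  cell(0,1) bc: ∅
  cell(1,2) cb: {A}
  cell(0,2) bcb: {S}

Original NTs in T[0,2] deriving "bcb": ["S"]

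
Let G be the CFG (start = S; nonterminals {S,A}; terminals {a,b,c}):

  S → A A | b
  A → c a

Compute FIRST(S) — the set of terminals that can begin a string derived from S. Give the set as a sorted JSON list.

Compute FIRST by fixpoint:
round 1:
  A via A→c a: +{c}
  S via S→A A: +{c}
  S via S→b: +{b}
  FIRST[S]={b,c}  FIRST[A]={c}
round 2: — fixpoint
  FIRST[S]={b,c}  FIRST[A]={c}

FIRST(S) = ["b", "c"]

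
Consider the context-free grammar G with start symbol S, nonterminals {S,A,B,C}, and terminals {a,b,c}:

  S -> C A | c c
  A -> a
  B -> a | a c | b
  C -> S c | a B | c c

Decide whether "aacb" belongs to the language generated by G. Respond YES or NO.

Convert to CNF:
  S -> C A | T1 T1
  A -> a
  B -> T0 T1 | a | b
  C -> S T1 | T0 B | T1 T1
  T0 -> a
  T1 -> c

CYK fill:
  cell(0,0) a: {A,B,T0}  orig:{A,B}
  cell(1,1) a: {A,B,T0}  orig:{A,B}
  cell(2,2) c: {T1}  orig:{}
  cell(3,3) b: {B}
  cell(0,1) aa: {C}
  cell(1,2) ac: {B}
  cell(2,3) cb: ∅
  cell(0,2) aac: {C}
  cell(1,3) acb: ∅
  cell(0,3) aacb: ∅

S ∉ T[0,3] ⇒ NO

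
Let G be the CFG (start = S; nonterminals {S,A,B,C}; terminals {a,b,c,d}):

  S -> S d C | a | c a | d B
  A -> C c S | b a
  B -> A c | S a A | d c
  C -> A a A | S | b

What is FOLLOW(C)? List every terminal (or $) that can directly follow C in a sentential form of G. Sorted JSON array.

Compute FIRST by fixpoint:
iter 1:
  A via A→b a: +{b}
  B via B→A c: +{b}
  B via B→d c: +{d}
  C via C→A a A: +{b}
  S via S→a: +{a}
  S via S→c a: +{c}
  S via S→d B: +{d}
  FIRST[S]={a,c,d}  FIRST[A]={b}  FIRST[B]={b,d}  FIRST[C]={b}
iter 2:
  B via B→S a A: +{a,c}
  C via C→S: +{a,c,d}
  FIRST[S]={a,c,d}  FIRST[A]={b}  FIRST[B]={a,b,c,d}  FIRST[C]={a,b,c,d}
iter 3:
  A via A→C c S: +{a,c,d}
  FIRST[S]={a,c,d}  FIRST[A]={a,b,c,d}  FIRST[B]={a,b,c,d}  FIRST[C]={a,b,c,d}
iter 4: (no change)
  FIRST[S]={a,c,d}  FIRST[A]={a,b,c,d}  FIRST[B]={a,b,c,d}  FIRST[C]={a,b,c,d}

Compute FOLLOW by fixpoint:
initialize: $ ∈ FOLLOW(S)
round 1:
  A→C c S: FOLLOW(C) ⊇ FIRST(c) = {c}; new: +{c}
  B→A c: FOLLOW(A) ⊇ FIRST(c) = {c}; new: +{c}
  B→S a A: FOLLOW(S) ⊇ FIRST(a) = {a}; new: +{a}
  C→A a A: FOLLOW(A) ⊇ FIRST(a) = {a}; new: +{a}
  C→S: FOLLOW(S) ⊇ FOLLOW(C) ⊇ {c}; new: +{c}
  S→S d C: FOLLOW(S) ⊇ FIRST(d) = {d}; new: +{d}
  S→S d C: FOLLOW(C) ⊇ FOLLOW(S) ⊇ {$,a,c,d}; new: +{$,a,d}
  S→d B: FOLLOW(B) ⊇ FOLLOW(S) ⊇ {$,a,c,d}; new: +{$,a,c,d}
  S: {$,a,c,d}  A: {a,c}  B: {$,a,c,d}  C: {$,a,c,d}
round 2:
  B→S a A: FOLLOW(A) ⊇ FOLLOW(B) ⊇ {$,a,c,d}; new: +{$,d}
  S: {$,a,c,d}  A: {$,a,c,d}  B: {$,a,c,d}  C: {$,a,c,d}
round 3: (no change)
  S: {$,a,c,d}  A: {$,a,c,d}  B: {$,a,c,d}  C: {$,a,c,d}

FOLLOW(C) = ["$", "a", "c", "d"]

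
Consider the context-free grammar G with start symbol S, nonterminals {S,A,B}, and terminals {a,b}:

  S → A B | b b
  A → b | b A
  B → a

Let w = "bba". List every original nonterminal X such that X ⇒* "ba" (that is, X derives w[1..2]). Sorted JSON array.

CNF form of G:
  S -> A B | T0 T0
  A -> T0 A | b
  B -> a
  T0 -> b

Fill CYK table bottom-up, restricted to cells inside w[1..2]:
  T[1,1] 'b' = {A,T0}  orig:{A}
  T[2,2] 'a' = {B}
  T[1,2] 'ba' = {S}

Original NTs in T[1,2] deriving "ba": ["S"]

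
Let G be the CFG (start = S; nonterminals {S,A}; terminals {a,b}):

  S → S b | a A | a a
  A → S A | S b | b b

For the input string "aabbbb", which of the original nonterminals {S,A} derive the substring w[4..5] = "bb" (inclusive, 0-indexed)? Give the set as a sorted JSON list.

CNF form of G:
  S -> S T0 | T1 A | T1 T1
  A -> S A | S T0 | T0 T0
  T0 -> b
  T1 -> a

Fill CYK table bottom-up — only the sub-triangle for w[4..5]:
  cell(4,4) b: {T0}  orig:{}
  cell(5,5) b: {T0}  orig:{}
  cell(4,5) bb: {A}

Original NTs in T[4,5] deriving "bb": ["A"]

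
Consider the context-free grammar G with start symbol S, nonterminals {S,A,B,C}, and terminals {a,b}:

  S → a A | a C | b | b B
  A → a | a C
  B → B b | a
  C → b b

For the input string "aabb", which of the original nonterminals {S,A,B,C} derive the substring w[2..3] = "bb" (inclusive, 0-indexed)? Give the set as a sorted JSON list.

CNF form of G:
  S -> T0 A | T0 C | T1 B | b
  A -> T0 C | a
  B -> B T1 | a
  C -> T1 T1
  T0 -> a
  T1 -> b

CYK fill (cells [i..j] with 2 ≤ i ≤ j ≤ 3 only):
  [2..2]={S,T1}  "b"  orig:{S}
  [3..3]={S,T1}  "b"  orig:{S}
  [2..3]={C}  "bb"

Original NTs in T[2,3] deriving "bb": ["C"]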